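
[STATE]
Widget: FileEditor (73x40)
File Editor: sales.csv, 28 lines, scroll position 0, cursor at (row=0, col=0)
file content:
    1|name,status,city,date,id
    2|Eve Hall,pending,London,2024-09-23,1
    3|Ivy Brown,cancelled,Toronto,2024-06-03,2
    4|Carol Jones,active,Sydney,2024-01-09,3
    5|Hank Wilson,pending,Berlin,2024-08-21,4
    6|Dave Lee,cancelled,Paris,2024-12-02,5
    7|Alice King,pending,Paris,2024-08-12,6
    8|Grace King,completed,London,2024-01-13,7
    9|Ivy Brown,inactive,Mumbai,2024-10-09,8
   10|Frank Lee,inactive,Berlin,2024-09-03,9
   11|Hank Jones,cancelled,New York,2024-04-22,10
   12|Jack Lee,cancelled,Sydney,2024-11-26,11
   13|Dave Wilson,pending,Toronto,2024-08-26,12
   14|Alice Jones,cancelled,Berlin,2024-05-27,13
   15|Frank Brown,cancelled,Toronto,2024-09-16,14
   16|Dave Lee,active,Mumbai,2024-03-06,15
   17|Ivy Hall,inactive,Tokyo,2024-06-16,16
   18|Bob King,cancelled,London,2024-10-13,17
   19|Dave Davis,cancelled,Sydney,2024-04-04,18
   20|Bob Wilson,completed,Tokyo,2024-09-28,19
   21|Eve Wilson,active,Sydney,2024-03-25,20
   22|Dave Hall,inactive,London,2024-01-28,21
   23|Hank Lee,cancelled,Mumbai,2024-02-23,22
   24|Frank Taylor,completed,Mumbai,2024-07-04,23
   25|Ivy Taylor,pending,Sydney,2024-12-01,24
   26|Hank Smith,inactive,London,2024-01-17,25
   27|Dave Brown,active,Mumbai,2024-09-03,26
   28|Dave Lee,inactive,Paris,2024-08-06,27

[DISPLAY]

█ame,status,city,date,id                                                ▲
Eve Hall,pending,London,2024-09-23,1                                    █
Ivy Brown,cancelled,Toronto,2024-06-03,2                                ░
Carol Jones,active,Sydney,2024-01-09,3                                  ░
Hank Wilson,pending,Berlin,2024-08-21,4                                 ░
Dave Lee,cancelled,Paris,2024-12-02,5                                   ░
Alice King,pending,Paris,2024-08-12,6                                   ░
Grace King,completed,London,2024-01-13,7                                ░
Ivy Brown,inactive,Mumbai,2024-10-09,8                                  ░
Frank Lee,inactive,Berlin,2024-09-03,9                                  ░
Hank Jones,cancelled,New York,2024-04-22,10                             ░
Jack Lee,cancelled,Sydney,2024-11-26,11                                 ░
Dave Wilson,pending,Toronto,2024-08-26,12                               ░
Alice Jones,cancelled,Berlin,2024-05-27,13                              ░
Frank Brown,cancelled,Toronto,2024-09-16,14                             ░
Dave Lee,active,Mumbai,2024-03-06,15                                    ░
Ivy Hall,inactive,Tokyo,2024-06-16,16                                   ░
Bob King,cancelled,London,2024-10-13,17                                 ░
Dave Davis,cancelled,Sydney,2024-04-04,18                               ░
Bob Wilson,completed,Tokyo,2024-09-28,19                                ░
Eve Wilson,active,Sydney,2024-03-25,20                                  ░
Dave Hall,inactive,London,2024-01-28,21                                 ░
Hank Lee,cancelled,Mumbai,2024-02-23,22                                 ░
Frank Taylor,completed,Mumbai,2024-07-04,23                             ░
Ivy Taylor,pending,Sydney,2024-12-01,24                                 ░
Hank Smith,inactive,London,2024-01-17,25                                ░
Dave Brown,active,Mumbai,2024-09-03,26                                  ░
Dave Lee,inactive,Paris,2024-08-06,27                                   ░
                                                                        ░
                                                                        ░
                                                                        ░
                                                                        ░
                                                                        ░
                                                                        ░
                                                                        ░
                                                                        ░
                                                                        ░
                                                                        ░
                                                                        ░
                                                                        ▼


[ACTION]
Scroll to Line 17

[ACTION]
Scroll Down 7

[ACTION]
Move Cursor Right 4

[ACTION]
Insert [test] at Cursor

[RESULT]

nametest█status,city,date,id                                            ▲
Eve Hall,pending,London,2024-09-23,1                                    █
Ivy Brown,cancelled,Toronto,2024-06-03,2                                ░
Carol Jones,active,Sydney,2024-01-09,3                                  ░
Hank Wilson,pending,Berlin,2024-08-21,4                                 ░
Dave Lee,cancelled,Paris,2024-12-02,5                                   ░
Alice King,pending,Paris,2024-08-12,6                                   ░
Grace King,completed,London,2024-01-13,7                                ░
Ivy Brown,inactive,Mumbai,2024-10-09,8                                  ░
Frank Lee,inactive,Berlin,2024-09-03,9                                  ░
Hank Jones,cancelled,New York,2024-04-22,10                             ░
Jack Lee,cancelled,Sydney,2024-11-26,11                                 ░
Dave Wilson,pending,Toronto,2024-08-26,12                               ░
Alice Jones,cancelled,Berlin,2024-05-27,13                              ░
Frank Brown,cancelled,Toronto,2024-09-16,14                             ░
Dave Lee,active,Mumbai,2024-03-06,15                                    ░
Ivy Hall,inactive,Tokyo,2024-06-16,16                                   ░
Bob King,cancelled,London,2024-10-13,17                                 ░
Dave Davis,cancelled,Sydney,2024-04-04,18                               ░
Bob Wilson,completed,Tokyo,2024-09-28,19                                ░
Eve Wilson,active,Sydney,2024-03-25,20                                  ░
Dave Hall,inactive,London,2024-01-28,21                                 ░
Hank Lee,cancelled,Mumbai,2024-02-23,22                                 ░
Frank Taylor,completed,Mumbai,2024-07-04,23                             ░
Ivy Taylor,pending,Sydney,2024-12-01,24                                 ░
Hank Smith,inactive,London,2024-01-17,25                                ░
Dave Brown,active,Mumbai,2024-09-03,26                                  ░
Dave Lee,inactive,Paris,2024-08-06,27                                   ░
                                                                        ░
                                                                        ░
                                                                        ░
                                                                        ░
                                                                        ░
                                                                        ░
                                                                        ░
                                                                        ░
                                                                        ░
                                                                        ░
                                                                        ░
                                                                        ▼


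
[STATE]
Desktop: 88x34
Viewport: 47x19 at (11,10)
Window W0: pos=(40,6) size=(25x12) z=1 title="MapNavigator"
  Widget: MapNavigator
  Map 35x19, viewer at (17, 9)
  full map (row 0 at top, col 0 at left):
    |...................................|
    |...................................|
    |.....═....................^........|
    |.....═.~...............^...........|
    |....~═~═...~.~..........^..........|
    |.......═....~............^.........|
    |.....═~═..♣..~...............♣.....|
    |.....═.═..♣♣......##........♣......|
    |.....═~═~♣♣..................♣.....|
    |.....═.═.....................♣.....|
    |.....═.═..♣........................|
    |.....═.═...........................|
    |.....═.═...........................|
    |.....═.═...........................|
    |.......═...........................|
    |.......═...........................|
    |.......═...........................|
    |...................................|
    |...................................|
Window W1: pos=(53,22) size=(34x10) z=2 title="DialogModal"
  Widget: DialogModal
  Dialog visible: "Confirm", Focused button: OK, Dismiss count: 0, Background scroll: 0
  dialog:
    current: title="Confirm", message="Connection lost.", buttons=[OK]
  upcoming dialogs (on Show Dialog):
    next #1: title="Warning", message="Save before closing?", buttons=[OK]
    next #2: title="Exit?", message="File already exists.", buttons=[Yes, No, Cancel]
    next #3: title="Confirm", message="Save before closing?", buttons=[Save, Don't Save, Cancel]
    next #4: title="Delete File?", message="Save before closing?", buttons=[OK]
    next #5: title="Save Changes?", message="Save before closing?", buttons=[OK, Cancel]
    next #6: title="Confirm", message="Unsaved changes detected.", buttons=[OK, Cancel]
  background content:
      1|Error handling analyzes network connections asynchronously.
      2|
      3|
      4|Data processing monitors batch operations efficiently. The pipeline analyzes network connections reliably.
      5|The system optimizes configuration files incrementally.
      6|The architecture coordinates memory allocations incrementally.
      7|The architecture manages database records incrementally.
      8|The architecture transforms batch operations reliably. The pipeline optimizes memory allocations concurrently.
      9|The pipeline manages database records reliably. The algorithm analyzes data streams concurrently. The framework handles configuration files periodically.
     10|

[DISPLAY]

                             ┃~═..♣..~.........
                             ┃.═..♣♣......##...
                             ┃~═~♣♣............
                             ┃.═.........@.....
                             ┃.═..♣............
                             ┃.═...............
                             ┃.═...............
                             ┗━━━━━━━━━━━━━━━━━
                                               
                                               
                                               
                                               
                                          ┏━━━━
                                          ┃ Dia
                                          ┠────
                                          ┃Erro
                                          ┃    
                                          ┃    
                                          ┃Data


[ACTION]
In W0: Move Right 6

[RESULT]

                             ┃.~...............
                             ┃......##........♣
                             ┃.................
                             ┃...........@.....
                             ┃.................
                             ┃.................
                             ┃.................
                             ┗━━━━━━━━━━━━━━━━━
                                               
                                               
                                               
                                               
                                          ┏━━━━
                                          ┃ Dia
                                          ┠────
                                          ┃Erro
                                          ┃    
                                          ┃    
                                          ┃Data


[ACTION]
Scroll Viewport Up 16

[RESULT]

                                               
                                               
                                               
                                               
                                               
                                               
                             ┏━━━━━━━━━━━━━━━━━
                             ┃ MapNavigator    
                             ┠─────────────────
                             ┃~............^...
                             ┃.~...............
                             ┃......##........♣
                             ┃.................
                             ┃...........@.....
                             ┃.................
                             ┃.................
                             ┃.................
                             ┗━━━━━━━━━━━━━━━━━
                                               


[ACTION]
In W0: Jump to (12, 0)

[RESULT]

                                               
                                               
                                               
                                               
                                               
                                               
                             ┏━━━━━━━━━━━━━━━━━
                             ┃ MapNavigator    
                             ┠─────────────────
                             ┃                 
                             ┃                 
                             ┃                 
                             ┃                 
                             ┃...........@.....
                             ┃.................
                             ┃....═............
                             ┃....═.~..........
                             ┗━━━━━━━━━━━━━━━━━
                                               


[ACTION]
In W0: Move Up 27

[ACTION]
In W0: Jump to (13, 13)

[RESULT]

                                               
                                               
                                               
                                               
                                               
                                               
                             ┏━━━━━━━━━━━━━━━━━
                             ┃ MapNavigator    
                             ┠─────────────────
                             ┃...═.═...........
                             ┃...═.═..♣........
                             ┃...═.═...........
                             ┃...═.═...........
                             ┃...═.═.....@.....
                             ┃.....═...........
                             ┃.....═...........
                             ┃.....═...........
                             ┗━━━━━━━━━━━━━━━━━
                                               


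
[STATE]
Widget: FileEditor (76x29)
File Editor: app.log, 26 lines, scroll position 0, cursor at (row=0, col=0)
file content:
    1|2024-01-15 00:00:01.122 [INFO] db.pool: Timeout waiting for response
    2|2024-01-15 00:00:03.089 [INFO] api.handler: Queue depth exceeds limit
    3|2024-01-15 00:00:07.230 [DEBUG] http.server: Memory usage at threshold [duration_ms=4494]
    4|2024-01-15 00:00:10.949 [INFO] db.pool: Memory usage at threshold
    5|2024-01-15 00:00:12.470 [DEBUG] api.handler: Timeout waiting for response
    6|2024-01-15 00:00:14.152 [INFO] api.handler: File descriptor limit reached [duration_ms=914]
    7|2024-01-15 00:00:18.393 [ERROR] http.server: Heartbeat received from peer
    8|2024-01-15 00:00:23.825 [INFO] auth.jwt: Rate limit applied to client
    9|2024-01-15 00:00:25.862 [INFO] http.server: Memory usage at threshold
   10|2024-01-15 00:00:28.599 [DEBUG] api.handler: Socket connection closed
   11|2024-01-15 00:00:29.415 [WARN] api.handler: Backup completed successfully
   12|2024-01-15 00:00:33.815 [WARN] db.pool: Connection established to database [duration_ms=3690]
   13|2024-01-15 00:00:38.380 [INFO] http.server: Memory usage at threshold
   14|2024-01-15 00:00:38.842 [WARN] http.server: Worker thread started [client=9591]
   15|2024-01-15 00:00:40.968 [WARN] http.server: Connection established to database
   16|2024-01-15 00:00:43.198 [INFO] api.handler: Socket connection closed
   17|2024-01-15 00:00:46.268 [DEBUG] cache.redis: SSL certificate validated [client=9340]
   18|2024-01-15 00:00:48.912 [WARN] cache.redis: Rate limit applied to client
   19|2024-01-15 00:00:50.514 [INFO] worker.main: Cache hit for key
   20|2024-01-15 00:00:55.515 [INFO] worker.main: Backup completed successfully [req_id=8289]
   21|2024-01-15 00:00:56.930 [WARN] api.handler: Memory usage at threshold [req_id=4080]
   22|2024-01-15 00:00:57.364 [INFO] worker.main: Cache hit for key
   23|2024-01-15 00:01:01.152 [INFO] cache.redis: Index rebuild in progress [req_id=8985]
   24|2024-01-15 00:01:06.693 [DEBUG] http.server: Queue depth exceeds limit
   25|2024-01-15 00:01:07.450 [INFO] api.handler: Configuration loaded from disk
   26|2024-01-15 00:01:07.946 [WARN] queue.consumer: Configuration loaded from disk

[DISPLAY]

█024-01-15 00:00:01.122 [INFO] db.pool: Timeout waiting for response       ▲
2024-01-15 00:00:03.089 [INFO] api.handler: Queue depth exceeds limit      █
2024-01-15 00:00:07.230 [DEBUG] http.server: Memory usage at threshold [dur░
2024-01-15 00:00:10.949 [INFO] db.pool: Memory usage at threshold          ░
2024-01-15 00:00:12.470 [DEBUG] api.handler: Timeout waiting for response  ░
2024-01-15 00:00:14.152 [INFO] api.handler: File descriptor limit reached [░
2024-01-15 00:00:18.393 [ERROR] http.server: Heartbeat received from peer  ░
2024-01-15 00:00:23.825 [INFO] auth.jwt: Rate limit applied to client      ░
2024-01-15 00:00:25.862 [INFO] http.server: Memory usage at threshold      ░
2024-01-15 00:00:28.599 [DEBUG] api.handler: Socket connection closed      ░
2024-01-15 00:00:29.415 [WARN] api.handler: Backup completed successfully  ░
2024-01-15 00:00:33.815 [WARN] db.pool: Connection established to database ░
2024-01-15 00:00:38.380 [INFO] http.server: Memory usage at threshold      ░
2024-01-15 00:00:38.842 [WARN] http.server: Worker thread started [client=9░
2024-01-15 00:00:40.968 [WARN] http.server: Connection established to datab░
2024-01-15 00:00:43.198 [INFO] api.handler: Socket connection closed       ░
2024-01-15 00:00:46.268 [DEBUG] cache.redis: SSL certificate validated [cli░
2024-01-15 00:00:48.912 [WARN] cache.redis: Rate limit applied to client   ░
2024-01-15 00:00:50.514 [INFO] worker.main: Cache hit for key              ░
2024-01-15 00:00:55.515 [INFO] worker.main: Backup completed successfully [░
2024-01-15 00:00:56.930 [WARN] api.handler: Memory usage at threshold [req_░
2024-01-15 00:00:57.364 [INFO] worker.main: Cache hit for key              ░
2024-01-15 00:01:01.152 [INFO] cache.redis: Index rebuild in progress [req_░
2024-01-15 00:01:06.693 [DEBUG] http.server: Queue depth exceeds limit     ░
2024-01-15 00:01:07.450 [INFO] api.handler: Configuration loaded from disk ░
2024-01-15 00:01:07.946 [WARN] queue.consumer: Configuration loaded from di░
                                                                           ░
                                                                           ░
                                                                           ▼


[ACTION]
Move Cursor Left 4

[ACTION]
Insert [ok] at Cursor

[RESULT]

ok█024-01-15 00:00:01.122 [INFO] db.pool: Timeout waiting for response     ▲
2024-01-15 00:00:03.089 [INFO] api.handler: Queue depth exceeds limit      █
2024-01-15 00:00:07.230 [DEBUG] http.server: Memory usage at threshold [dur░
2024-01-15 00:00:10.949 [INFO] db.pool: Memory usage at threshold          ░
2024-01-15 00:00:12.470 [DEBUG] api.handler: Timeout waiting for response  ░
2024-01-15 00:00:14.152 [INFO] api.handler: File descriptor limit reached [░
2024-01-15 00:00:18.393 [ERROR] http.server: Heartbeat received from peer  ░
2024-01-15 00:00:23.825 [INFO] auth.jwt: Rate limit applied to client      ░
2024-01-15 00:00:25.862 [INFO] http.server: Memory usage at threshold      ░
2024-01-15 00:00:28.599 [DEBUG] api.handler: Socket connection closed      ░
2024-01-15 00:00:29.415 [WARN] api.handler: Backup completed successfully  ░
2024-01-15 00:00:33.815 [WARN] db.pool: Connection established to database ░
2024-01-15 00:00:38.380 [INFO] http.server: Memory usage at threshold      ░
2024-01-15 00:00:38.842 [WARN] http.server: Worker thread started [client=9░
2024-01-15 00:00:40.968 [WARN] http.server: Connection established to datab░
2024-01-15 00:00:43.198 [INFO] api.handler: Socket connection closed       ░
2024-01-15 00:00:46.268 [DEBUG] cache.redis: SSL certificate validated [cli░
2024-01-15 00:00:48.912 [WARN] cache.redis: Rate limit applied to client   ░
2024-01-15 00:00:50.514 [INFO] worker.main: Cache hit for key              ░
2024-01-15 00:00:55.515 [INFO] worker.main: Backup completed successfully [░
2024-01-15 00:00:56.930 [WARN] api.handler: Memory usage at threshold [req_░
2024-01-15 00:00:57.364 [INFO] worker.main: Cache hit for key              ░
2024-01-15 00:01:01.152 [INFO] cache.redis: Index rebuild in progress [req_░
2024-01-15 00:01:06.693 [DEBUG] http.server: Queue depth exceeds limit     ░
2024-01-15 00:01:07.450 [INFO] api.handler: Configuration loaded from disk ░
2024-01-15 00:01:07.946 [WARN] queue.consumer: Configuration loaded from di░
                                                                           ░
                                                                           ░
                                                                           ▼


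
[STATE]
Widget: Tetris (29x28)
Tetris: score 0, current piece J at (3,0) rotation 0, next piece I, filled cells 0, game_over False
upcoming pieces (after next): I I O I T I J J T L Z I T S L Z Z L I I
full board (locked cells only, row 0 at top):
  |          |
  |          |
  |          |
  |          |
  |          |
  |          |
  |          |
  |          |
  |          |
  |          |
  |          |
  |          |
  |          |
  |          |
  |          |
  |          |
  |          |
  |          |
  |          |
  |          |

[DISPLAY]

   █      │Next:             
   ███    │████              
          │                  
          │                  
          │                  
          │                  
          │Score:            
          │0                 
          │                  
          │                  
          │                  
          │                  
          │                  
          │                  
          │                  
          │                  
          │                  
          │                  
          │                  
          │                  
          │                  
          │                  
          │                  
          │                  
          │                  
          │                  
          │                  
          │                  


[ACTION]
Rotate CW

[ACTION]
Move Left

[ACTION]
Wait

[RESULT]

          │Next:             
  ██      │████              
  █       │                  
  █       │                  
          │                  
          │                  
          │Score:            
          │0                 
          │                  
          │                  
          │                  
          │                  
          │                  
          │                  
          │                  
          │                  
          │                  
          │                  
          │                  
          │                  
          │                  
          │                  
          │                  
          │                  
          │                  
          │                  
          │                  
          │                  


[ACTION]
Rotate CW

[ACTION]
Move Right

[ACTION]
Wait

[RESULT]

          │Next:             
          │████              
   ███    │                  
     █    │                  
          │                  
          │                  
          │Score:            
          │0                 
          │                  
          │                  
          │                  
          │                  
          │                  
          │                  
          │                  
          │                  
          │                  
          │                  
          │                  
          │                  
          │                  
          │                  
          │                  
          │                  
          │                  
          │                  
          │                  
          │                  


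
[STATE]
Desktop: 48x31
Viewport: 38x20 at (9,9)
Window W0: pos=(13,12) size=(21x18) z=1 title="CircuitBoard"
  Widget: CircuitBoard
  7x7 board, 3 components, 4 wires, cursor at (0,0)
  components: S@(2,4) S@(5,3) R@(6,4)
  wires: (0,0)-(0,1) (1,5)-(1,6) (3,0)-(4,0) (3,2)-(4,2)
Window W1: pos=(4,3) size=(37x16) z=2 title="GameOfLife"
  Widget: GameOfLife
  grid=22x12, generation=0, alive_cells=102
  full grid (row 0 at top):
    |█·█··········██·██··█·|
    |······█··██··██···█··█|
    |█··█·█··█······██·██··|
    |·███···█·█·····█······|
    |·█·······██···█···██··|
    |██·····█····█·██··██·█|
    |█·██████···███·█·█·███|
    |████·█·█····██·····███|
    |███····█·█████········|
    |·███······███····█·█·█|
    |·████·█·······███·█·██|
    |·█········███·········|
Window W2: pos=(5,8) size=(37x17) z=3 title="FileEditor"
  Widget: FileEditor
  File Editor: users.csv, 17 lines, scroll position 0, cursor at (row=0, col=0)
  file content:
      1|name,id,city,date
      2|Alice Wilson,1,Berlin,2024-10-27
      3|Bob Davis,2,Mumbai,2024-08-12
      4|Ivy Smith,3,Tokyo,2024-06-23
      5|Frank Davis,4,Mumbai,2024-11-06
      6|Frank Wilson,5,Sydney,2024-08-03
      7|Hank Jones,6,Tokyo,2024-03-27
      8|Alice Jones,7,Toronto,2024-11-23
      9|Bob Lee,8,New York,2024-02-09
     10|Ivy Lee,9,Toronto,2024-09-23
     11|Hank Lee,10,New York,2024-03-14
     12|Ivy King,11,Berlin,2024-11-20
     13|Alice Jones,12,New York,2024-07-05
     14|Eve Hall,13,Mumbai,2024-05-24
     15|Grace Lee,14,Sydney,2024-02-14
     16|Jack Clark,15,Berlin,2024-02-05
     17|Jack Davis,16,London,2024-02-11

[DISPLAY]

leEditor                        ┃     
────────────────────────────────┨     
e,id,city,date                 ▲┃     
ce Wilson,1,Berlin,2024-10-27  █┃     
 Davis,2,Mumbai,2024-08-12     ░┃     
 Smith,3,Tokyo,2024-06-23      ░┃     
nk Davis,4,Mumbai,2024-11-06   ░┃     
nk Wilson,5,Sydney,2024-08-03  ░┃     
k Jones,6,Tokyo,2024-03-27     ░┃     
ce Jones,7,Toronto,2024-11-23  ░┃     
 Lee,8,New York,2024-02-09     ░┃     
 Lee,9,Toronto,2024-09-23      ░┃     
k Lee,10,New York,2024-03-14   ░┃     
 King,11,Berlin,2024-11-20     ░┃     
ce Jones,12,New York,2024-07-05▼┃     
━━━━━━━━━━━━━━━━━━━━━━━━━━━━━━━━┛     
    ┃                   ┃             
    ┃5               S  ┃             
    ┃                   ┃             
    ┃6                  ┃             


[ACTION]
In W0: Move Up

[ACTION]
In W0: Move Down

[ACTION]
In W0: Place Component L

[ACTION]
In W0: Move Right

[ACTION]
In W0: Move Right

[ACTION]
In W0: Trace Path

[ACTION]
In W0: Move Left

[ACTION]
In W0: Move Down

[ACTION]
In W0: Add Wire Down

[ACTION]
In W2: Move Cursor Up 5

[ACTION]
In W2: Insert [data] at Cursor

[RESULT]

leEditor                        ┃     
────────────────────────────────┨     
a█ame,id,city,date             ▲┃     
ce Wilson,1,Berlin,2024-10-27  █┃     
 Davis,2,Mumbai,2024-08-12     ░┃     
 Smith,3,Tokyo,2024-06-23      ░┃     
nk Davis,4,Mumbai,2024-11-06   ░┃     
nk Wilson,5,Sydney,2024-08-03  ░┃     
k Jones,6,Tokyo,2024-03-27     ░┃     
ce Jones,7,Toronto,2024-11-23  ░┃     
 Lee,8,New York,2024-02-09     ░┃     
 Lee,9,Toronto,2024-09-23      ░┃     
k Lee,10,New York,2024-03-14   ░┃     
 King,11,Berlin,2024-11-20     ░┃     
ce Jones,12,New York,2024-07-05▼┃     
━━━━━━━━━━━━━━━━━━━━━━━━━━━━━━━━┛     
    ┃                   ┃             
    ┃5               S  ┃             
    ┃                   ┃             
    ┃6                  ┃             


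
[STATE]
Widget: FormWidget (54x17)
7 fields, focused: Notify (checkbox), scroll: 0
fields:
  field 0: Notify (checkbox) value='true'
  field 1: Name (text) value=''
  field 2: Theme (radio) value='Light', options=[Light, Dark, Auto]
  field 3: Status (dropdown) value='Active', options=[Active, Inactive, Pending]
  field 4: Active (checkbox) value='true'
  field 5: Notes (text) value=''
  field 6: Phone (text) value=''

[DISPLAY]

> Notify:     [x]                                     
  Name:       [                                      ]
  Theme:      (●) Light  ( ) Dark  ( ) Auto           
  Status:     [Active                               ▼]
  Active:     [x]                                     
  Notes:      [                                      ]
  Phone:      [                                      ]
                                                      
                                                      
                                                      
                                                      
                                                      
                                                      
                                                      
                                                      
                                                      
                                                      


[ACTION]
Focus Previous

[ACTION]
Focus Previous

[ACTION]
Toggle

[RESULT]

  Notify:     [x]                                     
  Name:       [                                      ]
  Theme:      (●) Light  ( ) Dark  ( ) Auto           
  Status:     [Active                               ▼]
  Active:     [x]                                     
> Notes:      [                                      ]
  Phone:      [                                      ]
                                                      
                                                      
                                                      
                                                      
                                                      
                                                      
                                                      
                                                      
                                                      
                                                      


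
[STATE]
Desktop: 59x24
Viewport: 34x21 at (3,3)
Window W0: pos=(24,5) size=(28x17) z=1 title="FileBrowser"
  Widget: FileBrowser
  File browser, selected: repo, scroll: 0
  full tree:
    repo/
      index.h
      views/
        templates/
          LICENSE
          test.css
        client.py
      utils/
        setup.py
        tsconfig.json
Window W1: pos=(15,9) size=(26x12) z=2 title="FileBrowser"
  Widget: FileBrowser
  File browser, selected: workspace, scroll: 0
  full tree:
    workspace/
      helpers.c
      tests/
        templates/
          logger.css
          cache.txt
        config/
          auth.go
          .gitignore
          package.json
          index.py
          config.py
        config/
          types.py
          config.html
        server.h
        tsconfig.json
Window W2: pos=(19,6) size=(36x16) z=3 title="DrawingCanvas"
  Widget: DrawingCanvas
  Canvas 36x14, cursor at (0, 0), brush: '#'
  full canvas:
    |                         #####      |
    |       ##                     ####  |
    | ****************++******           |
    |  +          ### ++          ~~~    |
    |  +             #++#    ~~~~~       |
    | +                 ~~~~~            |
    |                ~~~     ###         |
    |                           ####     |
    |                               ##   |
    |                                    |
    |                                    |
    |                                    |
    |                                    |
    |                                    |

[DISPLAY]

                                  
                                  
                     ┏━━━━━━━━━━━━
                ┏━━━━━━━━━━━━━━━━━
                ┃ DrawingCanvas   
                ┠─────────────────
            ┏━━━┃+                
            ┃ Fi┃       ##        
            ┠───┃ ****************
            ┃> [┃  +          ### 
            ┃   ┃  +             #
            ┃   ┃ +               
            ┃   ┃                ~
            ┃   ┃                 
            ┃   ┃                 
            ┃   ┃                 
            ┃   ┃                 
            ┗━━━┃                 
                ┗━━━━━━━━━━━━━━━━━
                                  
                                  


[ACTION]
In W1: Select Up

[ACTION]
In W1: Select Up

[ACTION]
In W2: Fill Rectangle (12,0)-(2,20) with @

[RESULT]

                                  
                                  
                     ┏━━━━━━━━━━━━
                ┏━━━━━━━━━━━━━━━━━
                ┃ DrawingCanvas   
                ┠─────────────────
            ┏━━━┃+                
            ┃ Fi┃       ##        
            ┠───┃@@@@@@@@@@@@@@@@@
            ┃> [┃@@@@@@@@@@@@@@@@@
            ┃   ┃@@@@@@@@@@@@@@@@@
            ┃   ┃@@@@@@@@@@@@@@@@@
            ┃   ┃@@@@@@@@@@@@@@@@@
            ┃   ┃@@@@@@@@@@@@@@@@@
            ┃   ┃@@@@@@@@@@@@@@@@@
            ┃   ┃@@@@@@@@@@@@@@@@@
            ┃   ┃@@@@@@@@@@@@@@@@@
            ┗━━━┃@@@@@@@@@@@@@@@@@
                ┗━━━━━━━━━━━━━━━━━
                                  
                                  


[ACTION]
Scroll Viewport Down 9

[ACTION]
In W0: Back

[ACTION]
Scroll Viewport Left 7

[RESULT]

                                  
                                  
                        ┏━━━━━━━━━
                   ┏━━━━━━━━━━━━━━
                   ┃ DrawingCanvas
                   ┠──────────────
               ┏━━━┃+             
               ┃ Fi┃       ##     
               ┠───┃@@@@@@@@@@@@@@
               ┃> [┃@@@@@@@@@@@@@@
               ┃   ┃@@@@@@@@@@@@@@
               ┃   ┃@@@@@@@@@@@@@@
               ┃   ┃@@@@@@@@@@@@@@
               ┃   ┃@@@@@@@@@@@@@@
               ┃   ┃@@@@@@@@@@@@@@
               ┃   ┃@@@@@@@@@@@@@@
               ┃   ┃@@@@@@@@@@@@@@
               ┗━━━┃@@@@@@@@@@@@@@
                   ┗━━━━━━━━━━━━━━
                                  
                                  


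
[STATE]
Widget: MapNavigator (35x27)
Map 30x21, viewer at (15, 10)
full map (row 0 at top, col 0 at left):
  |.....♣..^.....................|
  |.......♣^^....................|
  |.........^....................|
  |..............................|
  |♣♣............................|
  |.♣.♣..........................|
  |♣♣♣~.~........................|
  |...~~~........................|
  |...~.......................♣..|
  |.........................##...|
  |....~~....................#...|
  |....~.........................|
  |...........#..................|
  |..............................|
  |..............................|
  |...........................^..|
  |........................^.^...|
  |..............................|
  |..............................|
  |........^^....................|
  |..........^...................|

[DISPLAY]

                                   
                                   
                                   
  .....♣..^.....................   
  .......♣^^....................   
  .........^....................   
  ..............................   
  ♣♣............................   
  .♣.♣..........................   
  ♣♣♣~.~........................   
  ...~~~........................   
  ...~.......................♣..   
  .........................##...   
  ....~~.........@..........#...   
  ....~.........................   
  ...........#..................   
  ..............................   
  ..............................   
  ...........................^..   
  ........................^.^...   
  ..............................   
  ..............................   
  ........^^....................   
  ..........^...................   
                                   
                                   
                                   


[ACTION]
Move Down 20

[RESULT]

  ...~~~........................   
  ...~.......................♣..   
  .........................##...   
  ....~~....................#...   
  ....~.........................   
  ...........#..................   
  ..............................   
  ..............................   
  ...........................^..   
  ........................^.^...   
  ..............................   
  ..............................   
  ........^^....................   
  ..........^....@..............   
                                   
                                   
                                   
                                   
                                   
                                   
                                   
                                   
                                   
                                   
                                   
                                   
                                   


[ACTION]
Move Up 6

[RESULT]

  .......♣^^....................   
  .........^....................   
  ..............................   
  ♣♣............................   
  .♣.♣..........................   
  ♣♣♣~.~........................   
  ...~~~........................   
  ...~.......................♣..   
  .........................##...   
  ....~~....................#...   
  ....~.........................   
  ...........#..................   
  ..............................   
  ...............@..............   
  ...........................^..   
  ........................^.^...   
  ..............................   
  ..............................   
  ........^^....................   
  ..........^...................   
                                   
                                   
                                   
                                   
                                   
                                   
                                   


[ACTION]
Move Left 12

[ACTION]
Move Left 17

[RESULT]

                 .......♣^^........
                 .........^........
                 ..................
                 ♣♣................
                 .♣.♣..............
                 ♣♣♣~.~............
                 ...~~~............
                 ...~..............
                 ..................
                 ....~~............
                 ....~.............
                 ...........#......
                 ..................
                 @.................
                 ..................
                 ..................
                 ..................
                 ..................
                 ........^^........
                 ..........^.......
                                   
                                   
                                   
                                   
                                   
                                   
                                   
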